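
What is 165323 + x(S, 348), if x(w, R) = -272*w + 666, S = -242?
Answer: 231813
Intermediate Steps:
x(w, R) = 666 - 272*w
165323 + x(S, 348) = 165323 + (666 - 272*(-242)) = 165323 + (666 + 65824) = 165323 + 66490 = 231813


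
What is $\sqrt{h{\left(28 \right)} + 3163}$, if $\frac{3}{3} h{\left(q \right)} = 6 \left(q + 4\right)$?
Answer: $\sqrt{3355} \approx 57.922$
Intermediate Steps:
$h{\left(q \right)} = 24 + 6 q$ ($h{\left(q \right)} = 6 \left(q + 4\right) = 6 \left(4 + q\right) = 24 + 6 q$)
$\sqrt{h{\left(28 \right)} + 3163} = \sqrt{\left(24 + 6 \cdot 28\right) + 3163} = \sqrt{\left(24 + 168\right) + 3163} = \sqrt{192 + 3163} = \sqrt{3355}$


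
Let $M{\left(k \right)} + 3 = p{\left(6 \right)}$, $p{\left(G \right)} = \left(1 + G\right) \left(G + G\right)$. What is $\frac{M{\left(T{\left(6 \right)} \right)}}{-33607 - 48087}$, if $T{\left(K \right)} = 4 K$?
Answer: $- \frac{81}{81694} \approx -0.0009915$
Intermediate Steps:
$p{\left(G \right)} = 2 G \left(1 + G\right)$ ($p{\left(G \right)} = \left(1 + G\right) 2 G = 2 G \left(1 + G\right)$)
$M{\left(k \right)} = 81$ ($M{\left(k \right)} = -3 + 2 \cdot 6 \left(1 + 6\right) = -3 + 2 \cdot 6 \cdot 7 = -3 + 84 = 81$)
$\frac{M{\left(T{\left(6 \right)} \right)}}{-33607 - 48087} = \frac{81}{-33607 - 48087} = \frac{81}{-81694} = 81 \left(- \frac{1}{81694}\right) = - \frac{81}{81694}$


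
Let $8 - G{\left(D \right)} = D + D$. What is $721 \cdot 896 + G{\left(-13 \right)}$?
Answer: $646050$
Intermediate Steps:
$G{\left(D \right)} = 8 - 2 D$ ($G{\left(D \right)} = 8 - \left(D + D\right) = 8 - 2 D$)
$721 \cdot 896 + G{\left(-13 \right)} = 721 \cdot 896 + \left(8 - -26\right) = 646016 + \left(8 + 26\right) = 646016 + 34 = 646050$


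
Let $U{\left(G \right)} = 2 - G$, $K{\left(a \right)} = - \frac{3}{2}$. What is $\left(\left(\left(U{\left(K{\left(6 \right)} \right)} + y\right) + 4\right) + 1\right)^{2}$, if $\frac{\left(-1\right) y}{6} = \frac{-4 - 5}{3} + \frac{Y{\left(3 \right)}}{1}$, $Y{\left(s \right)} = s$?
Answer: $\frac{289}{4} \approx 72.25$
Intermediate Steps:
$K{\left(a \right)} = - \frac{3}{2}$ ($K{\left(a \right)} = \left(-3\right) \frac{1}{2} = - \frac{3}{2}$)
$y = 0$ ($y = - 6 \left(\frac{-4 - 5}{3} + \frac{3}{1}\right) = - 6 \left(\left(-4 - 5\right) \frac{1}{3} + 3 \cdot 1\right) = - 6 \left(\left(-9\right) \frac{1}{3} + 3\right) = - 6 \left(-3 + 3\right) = \left(-6\right) 0 = 0$)
$\left(\left(\left(U{\left(K{\left(6 \right)} \right)} + y\right) + 4\right) + 1\right)^{2} = \left(\left(\left(\left(2 - - \frac{3}{2}\right) + 0\right) + 4\right) + 1\right)^{2} = \left(\left(\left(\left(2 + \frac{3}{2}\right) + 0\right) + 4\right) + 1\right)^{2} = \left(\left(\left(\frac{7}{2} + 0\right) + 4\right) + 1\right)^{2} = \left(\left(\frac{7}{2} + 4\right) + 1\right)^{2} = \left(\frac{15}{2} + 1\right)^{2} = \left(\frac{17}{2}\right)^{2} = \frac{289}{4}$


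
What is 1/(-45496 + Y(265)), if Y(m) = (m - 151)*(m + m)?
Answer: 1/14924 ≈ 6.7006e-5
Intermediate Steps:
Y(m) = 2*m*(-151 + m) (Y(m) = (-151 + m)*(2*m) = 2*m*(-151 + m))
1/(-45496 + Y(265)) = 1/(-45496 + 2*265*(-151 + 265)) = 1/(-45496 + 2*265*114) = 1/(-45496 + 60420) = 1/14924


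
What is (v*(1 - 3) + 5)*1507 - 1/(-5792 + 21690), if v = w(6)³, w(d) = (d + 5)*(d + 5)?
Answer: -84887010417463/15898 ≈ -5.3395e+9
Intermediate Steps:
w(d) = (5 + d)² (w(d) = (5 + d)*(5 + d) = (5 + d)²)
v = 1771561 (v = ((5 + 6)²)³ = (11²)³ = 121³ = 1771561)
(v*(1 - 3) + 5)*1507 - 1/(-5792 + 21690) = (1771561*(1 - 3) + 5)*1507 - 1/(-5792 + 21690) = (1771561*(-2) + 5)*1507 - 1/15898 = (-3543122 + 5)*1507 - 1*1/15898 = -3543117*1507 - 1/15898 = -5339477319 - 1/15898 = -84887010417463/15898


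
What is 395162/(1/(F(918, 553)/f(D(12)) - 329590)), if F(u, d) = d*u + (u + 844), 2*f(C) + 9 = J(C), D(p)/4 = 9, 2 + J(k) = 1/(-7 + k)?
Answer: -26546143045588/159 ≈ -1.6696e+11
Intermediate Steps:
J(k) = -2 + 1/(-7 + k)
D(p) = 36 (D(p) = 4*9 = 36)
f(C) = -9/2 + (15 - 2*C)/(2*(-7 + C)) (f(C) = -9/2 + ((15 - 2*C)/(-7 + C))/2 = -9/2 + (15 - 2*C)/(2*(-7 + C)))
F(u, d) = 844 + u + d*u (F(u, d) = d*u + (844 + u) = 844 + u + d*u)
395162/(1/(F(918, 553)/f(D(12)) - 329590)) = 395162/(1/((844 + 918 + 553*918)/(((78 - 11*36)/(2*(-7 + 36)))) - 329590)) = 395162/(1/((844 + 918 + 507654)/(((½)*(78 - 396)/29)) - 329590)) = 395162/(1/(509416/(((½)*(1/29)*(-318))) - 329590)) = 395162/(1/(509416/(-159/29) - 329590)) = 395162/(1/(509416*(-29/159) - 329590)) = 395162/(1/(-14773064/159 - 329590)) = 395162/(1/(-67177874/159)) = 395162/(-159/67177874) = 395162*(-67177874/159) = -26546143045588/159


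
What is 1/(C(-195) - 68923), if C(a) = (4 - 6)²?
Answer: -1/68919 ≈ -1.4510e-5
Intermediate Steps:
C(a) = 4 (C(a) = (-2)² = 4)
1/(C(-195) - 68923) = 1/(4 - 68923) = 1/(-68919) = -1/68919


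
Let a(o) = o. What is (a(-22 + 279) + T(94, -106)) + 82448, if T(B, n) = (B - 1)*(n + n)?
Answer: 62989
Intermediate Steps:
T(B, n) = 2*n*(-1 + B) (T(B, n) = (-1 + B)*(2*n) = 2*n*(-1 + B))
(a(-22 + 279) + T(94, -106)) + 82448 = ((-22 + 279) + 2*(-106)*(-1 + 94)) + 82448 = (257 + 2*(-106)*93) + 82448 = (257 - 19716) + 82448 = -19459 + 82448 = 62989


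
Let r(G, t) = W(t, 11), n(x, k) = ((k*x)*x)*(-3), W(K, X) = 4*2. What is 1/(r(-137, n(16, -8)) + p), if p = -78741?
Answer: -1/78733 ≈ -1.2701e-5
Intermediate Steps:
W(K, X) = 8
n(x, k) = -3*k*x**2 (n(x, k) = (k*x**2)*(-3) = -3*k*x**2)
r(G, t) = 8
1/(r(-137, n(16, -8)) + p) = 1/(8 - 78741) = 1/(-78733) = -1/78733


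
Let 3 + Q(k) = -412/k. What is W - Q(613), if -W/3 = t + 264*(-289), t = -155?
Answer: 140595640/613 ≈ 2.2936e+5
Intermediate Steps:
Q(k) = -3 - 412/k
W = 229353 (W = -3*(-155 + 264*(-289)) = -3*(-155 - 76296) = -3*(-76451) = 229353)
W - Q(613) = 229353 - (-3 - 412/613) = 229353 - 1*(-2251/613) = 229353 + 2251/613 = 140595640/613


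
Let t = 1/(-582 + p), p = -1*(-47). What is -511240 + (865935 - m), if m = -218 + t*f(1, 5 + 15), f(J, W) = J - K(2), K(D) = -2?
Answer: 189878458/535 ≈ 3.5491e+5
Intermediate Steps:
p = 47
f(J, W) = 2 + J (f(J, W) = J - 1*(-2) = J + 2 = 2 + J)
t = -1/535 (t = 1/(-582 + 47) = 1/(-535) = -1/535 ≈ -0.0018692)
m = -116633/535 (m = -218 - (2 + 1)/535 = -218 - 1/535*3 = -218 - 3/535 = -116633/535 ≈ -218.01)
-511240 + (865935 - m) = -511240 + (865935 - 1*(-116633/535)) = -511240 + (865935 + 116633/535) = -511240 + 463391858/535 = 189878458/535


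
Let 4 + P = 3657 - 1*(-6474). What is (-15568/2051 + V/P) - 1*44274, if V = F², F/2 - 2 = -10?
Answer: -131392747254/2967211 ≈ -44282.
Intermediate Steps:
F = -16 (F = 4 + 2*(-10) = 4 - 20 = -16)
P = 10127 (P = -4 + (3657 - 1*(-6474)) = -4 + (3657 + 6474) = -4 + 10131 = 10127)
V = 256 (V = (-16)² = 256)
(-15568/2051 + V/P) - 1*44274 = (-15568/2051 + 256/10127) - 1*44274 = (-15568*1/2051 + 256*(1/10127)) - 44274 = (-2224/293 + 256/10127) - 44274 = -22447440/2967211 - 44274 = -131392747254/2967211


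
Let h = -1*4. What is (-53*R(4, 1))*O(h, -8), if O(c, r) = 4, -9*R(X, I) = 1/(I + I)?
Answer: 106/9 ≈ 11.778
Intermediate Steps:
h = -4
R(X, I) = -1/(18*I) (R(X, I) = -1/(9*(I + I)) = -1/(2*I)/9 = -1/(18*I))
(-53*R(4, 1))*O(h, -8) = -(-53)/(18*1)*4 = -(-53)/18*4 = -53*(-1/18)*4 = (53/18)*4 = 106/9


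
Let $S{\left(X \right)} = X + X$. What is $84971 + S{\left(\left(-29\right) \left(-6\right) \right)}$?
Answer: $85319$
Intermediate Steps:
$S{\left(X \right)} = 2 X$
$84971 + S{\left(\left(-29\right) \left(-6\right) \right)} = 84971 + 2 \left(\left(-29\right) \left(-6\right)\right) = 84971 + 2 \cdot 174 = 84971 + 348 = 85319$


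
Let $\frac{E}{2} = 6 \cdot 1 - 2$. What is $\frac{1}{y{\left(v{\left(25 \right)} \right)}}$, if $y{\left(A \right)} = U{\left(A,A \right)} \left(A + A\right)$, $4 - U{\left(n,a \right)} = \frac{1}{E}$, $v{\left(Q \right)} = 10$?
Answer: $\frac{2}{155} \approx 0.012903$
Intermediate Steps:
$E = 8$ ($E = 2 \left(6 \cdot 1 - 2\right) = 2 \left(6 - 2\right) = 2 \cdot 4 = 8$)
$U{\left(n,a \right)} = \frac{31}{8}$ ($U{\left(n,a \right)} = 4 - \frac{1}{8} = \frac{31}{8}$)
$y{\left(A \right)} = \frac{31 A}{4}$ ($y{\left(A \right)} = \frac{31 \left(A + A\right)}{8} = \frac{31 \cdot 2 A}{8} = \frac{31 A}{4}$)
$\frac{1}{y{\left(v{\left(25 \right)} \right)}} = \frac{1}{\frac{31}{4} \cdot 10} = \frac{1}{\frac{155}{2}} = \frac{2}{155}$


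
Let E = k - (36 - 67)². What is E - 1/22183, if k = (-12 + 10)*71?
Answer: -24467850/22183 ≈ -1103.0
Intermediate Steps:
k = -142 (k = -2*71 = -142)
E = -1103 (E = -142 - (36 - 67)² = -142 - 1*(-31)² = -142 - 1*961 = -142 - 961 = -1103)
E - 1/22183 = -1103 - 1/22183 = -24467850/22183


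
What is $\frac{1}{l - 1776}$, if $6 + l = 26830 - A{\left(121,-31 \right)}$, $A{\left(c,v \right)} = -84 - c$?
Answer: $\frac{1}{25253} \approx 3.9599 \cdot 10^{-5}$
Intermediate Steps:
$l = 27029$ ($l = -6 + \left(26830 - \left(-84 - 121\right)\right) = -6 + \left(26830 - -205\right) = -6 + \left(26830 + 205\right) = -6 + 27035 = 27029$)
$\frac{1}{l - 1776} = \frac{1}{27029 - 1776} = \frac{1}{25253}$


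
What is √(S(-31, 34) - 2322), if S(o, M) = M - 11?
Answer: 11*I*√19 ≈ 47.948*I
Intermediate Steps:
S(o, M) = -11 + M
√(S(-31, 34) - 2322) = √((-11 + 34) - 2322) = √(23 - 2322) = √(-2299) = 11*I*√19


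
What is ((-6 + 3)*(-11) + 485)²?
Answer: 268324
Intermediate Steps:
((-6 + 3)*(-11) + 485)² = (-3*(-11) + 485)² = (33 + 485)² = 518² = 268324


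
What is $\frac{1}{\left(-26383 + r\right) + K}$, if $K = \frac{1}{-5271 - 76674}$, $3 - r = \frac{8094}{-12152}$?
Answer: $- \frac{497897820}{13134212866261} \approx -3.7908 \cdot 10^{-5}$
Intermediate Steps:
$r = \frac{22275}{6076}$ ($r = 3 - \frac{8094}{-12152} = 3 - 8094 \left(- \frac{1}{12152}\right) = 3 - - \frac{4047}{6076} = 3 + \frac{4047}{6076} = \frac{22275}{6076} \approx 3.6661$)
$K = - \frac{1}{81945}$ ($K = \frac{1}{-81945} = - \frac{1}{81945} \approx -1.2203 \cdot 10^{-5}$)
$\frac{1}{\left(-26383 + r\right) + K} = \frac{1}{\left(-26383 + \frac{22275}{6076}\right) - \frac{1}{81945}} = \frac{1}{- \frac{160280833}{6076} - \frac{1}{81945}} = \frac{1}{- \frac{13134212866261}{497897820}} = - \frac{497897820}{13134212866261}$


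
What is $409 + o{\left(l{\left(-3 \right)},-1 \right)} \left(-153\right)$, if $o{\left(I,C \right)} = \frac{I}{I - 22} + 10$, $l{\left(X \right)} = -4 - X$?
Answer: $- \frac{25936}{23} \approx -1127.7$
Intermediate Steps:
$o{\left(I,C \right)} = 10 + \frac{I}{-22 + I}$ ($o{\left(I,C \right)} = \frac{I}{-22 + I} + 10 = 10 + \frac{I}{-22 + I}$)
$409 + o{\left(l{\left(-3 \right)},-1 \right)} \left(-153\right) = 409 + \frac{11 \left(-20 - 1\right)}{-22 - 1} \left(-153\right) = 409 + 11 \frac{1}{-23} \left(-21\right) \left(-153\right) = 409 + 11 \left(- \frac{1}{23}\right) \left(-21\right) \left(-153\right) = 409 + \frac{231}{23} \left(-153\right) = 409 - \frac{35343}{23} = - \frac{25936}{23}$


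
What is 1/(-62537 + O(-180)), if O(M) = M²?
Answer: -1/30137 ≈ -3.3182e-5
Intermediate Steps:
1/(-62537 + O(-180)) = 1/(-62537 + (-180)²) = 1/(-62537 + 32400) = 1/(-30137) = -1/30137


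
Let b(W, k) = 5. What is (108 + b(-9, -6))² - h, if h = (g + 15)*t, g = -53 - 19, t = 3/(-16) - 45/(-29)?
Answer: 5960897/464 ≈ 12847.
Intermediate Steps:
t = 633/464 (t = 3*(-1/16) - 45*(-1/29) = -3/16 + 45/29 = 633/464 ≈ 1.3642)
g = -72
h = -36081/464 (h = (-72 + 15)*(633/464) = -57*633/464 = -36081/464 ≈ -77.761)
(108 + b(-9, -6))² - h = (108 + 5)² - 1*(-36081/464) = 113² + 36081/464 = 12769 + 36081/464 = 5960897/464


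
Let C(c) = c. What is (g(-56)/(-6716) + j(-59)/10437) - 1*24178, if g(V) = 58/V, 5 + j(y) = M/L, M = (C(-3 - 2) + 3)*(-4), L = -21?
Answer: -142359363224797/5887970928 ≈ -24178.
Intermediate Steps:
M = 8 (M = ((-3 - 2) + 3)*(-4) = (-5 + 3)*(-4) = -2*(-4) = 8)
j(y) = -113/21 (j(y) = -5 + 8/(-21) = -5 + 8*(-1/21) = -5 - 8/21 = -113/21)
(g(-56)/(-6716) + j(-59)/10437) - 1*24178 = ((58/(-56))/(-6716) - 113/21/10437) - 1*24178 = ((58*(-1/56))*(-1/6716) - 113/21*1/10437) - 24178 = (-29/28*(-1/6716) - 113/219177) - 24178 = (29/188048 - 113/219177) - 24178 = -2127613/5887970928 - 24178 = -142359363224797/5887970928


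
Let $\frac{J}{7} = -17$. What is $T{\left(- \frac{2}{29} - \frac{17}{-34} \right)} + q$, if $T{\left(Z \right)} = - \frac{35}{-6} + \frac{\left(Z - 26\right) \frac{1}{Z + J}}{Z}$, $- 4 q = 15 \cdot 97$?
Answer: $- \frac{737385707}{2063100} \approx -357.42$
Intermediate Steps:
$J = -119$ ($J = 7 \left(-17\right) = -119$)
$q = - \frac{1455}{4}$ ($q = - \frac{15 \cdot 97}{4} = \left(- \frac{1}{4}\right) 1455 = - \frac{1455}{4} \approx -363.75$)
$T{\left(Z \right)} = \frac{35}{6} + \frac{-26 + Z}{Z \left(-119 + Z\right)}$ ($T{\left(Z \right)} = - \frac{35}{-6} + \frac{\left(Z - 26\right) \frac{1}{Z - 119}}{Z} = \left(-35\right) \left(- \frac{1}{6}\right) + \frac{\left(-26 + Z\right) \frac{1}{-119 + Z}}{Z} = \frac{35}{6} + \frac{\frac{1}{-119 + Z} \left(-26 + Z\right)}{Z} = \frac{35}{6} + \frac{-26 + Z}{Z \left(-119 + Z\right)}$)
$T{\left(- \frac{2}{29} - \frac{17}{-34} \right)} + q = \frac{-156 - 4159 \left(- \frac{2}{29} - \frac{17}{-34}\right) + 35 \left(- \frac{2}{29} - \frac{17}{-34}\right)^{2}}{6 \left(- \frac{2}{29} - \frac{17}{-34}\right) \left(-119 - \left(- \frac{1}{2} + \frac{2}{29}\right)\right)} - \frac{1455}{4} = \frac{-156 - 4159 \left(\left(-2\right) \frac{1}{29} - - \frac{1}{2}\right) + 35 \left(\left(-2\right) \frac{1}{29} - - \frac{1}{2}\right)^{2}}{6 \left(\left(-2\right) \frac{1}{29} - - \frac{1}{2}\right) \left(-119 - - \frac{25}{58}\right)} - \frac{1455}{4} = \frac{-156 - 4159 \left(- \frac{2}{29} + \frac{1}{2}\right) + 35 \left(- \frac{2}{29} + \frac{1}{2}\right)^{2}}{6 \left(- \frac{2}{29} + \frac{1}{2}\right) \left(-119 + \left(- \frac{2}{29} + \frac{1}{2}\right)\right)} - \frac{1455}{4} = \frac{-156 - \frac{103975}{58} + 35 \left(\frac{25}{58}\right)^{2}}{6 \cdot \frac{25}{58} \left(-119 + \frac{25}{58}\right)} - \frac{1455}{4} = \frac{1}{6} \cdot \frac{58}{25} \frac{1}{- \frac{6877}{58}} \left(-156 - \frac{103975}{58} + 35 \cdot \frac{625}{3364}\right) - \frac{1455}{4} = \frac{1}{6} \cdot \frac{58}{25} \left(- \frac{58}{6877}\right) \left(-156 - \frac{103975}{58} + \frac{21875}{3364}\right) - \frac{1455}{4} = \frac{1}{6} \cdot \frac{58}{25} \left(- \frac{58}{6877}\right) \left(- \frac{6533459}{3364}\right) - \frac{1455}{4} = \frac{6533459}{1031550} - \frac{1455}{4} = - \frac{737385707}{2063100}$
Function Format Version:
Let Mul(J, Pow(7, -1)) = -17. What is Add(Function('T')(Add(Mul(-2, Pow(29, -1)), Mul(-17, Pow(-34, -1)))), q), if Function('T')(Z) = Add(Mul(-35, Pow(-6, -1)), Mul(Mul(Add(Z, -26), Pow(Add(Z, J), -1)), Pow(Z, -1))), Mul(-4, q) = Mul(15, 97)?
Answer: Rational(-737385707, 2063100) ≈ -357.42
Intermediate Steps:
J = -119 (J = Mul(7, -17) = -119)
q = Rational(-1455, 4) (q = Mul(Rational(-1, 4), Mul(15, 97)) = Mul(Rational(-1, 4), 1455) = Rational(-1455, 4) ≈ -363.75)
Function('T')(Z) = Add(Rational(35, 6), Mul(Pow(Z, -1), Pow(Add(-119, Z), -1), Add(-26, Z))) (Function('T')(Z) = Add(Mul(-35, Pow(-6, -1)), Mul(Mul(Add(Z, -26), Pow(Add(Z, -119), -1)), Pow(Z, -1))) = Add(Mul(-35, Rational(-1, 6)), Mul(Mul(Add(-26, Z), Pow(Add(-119, Z), -1)), Pow(Z, -1))) = Add(Rational(35, 6), Mul(Mul(Pow(Add(-119, Z), -1), Add(-26, Z)), Pow(Z, -1))) = Add(Rational(35, 6), Mul(Pow(Z, -1), Pow(Add(-119, Z), -1), Add(-26, Z))))
Add(Function('T')(Add(Mul(-2, Pow(29, -1)), Mul(-17, Pow(-34, -1)))), q) = Add(Mul(Rational(1, 6), Pow(Add(Mul(-2, Pow(29, -1)), Mul(-17, Pow(-34, -1))), -1), Pow(Add(-119, Add(Mul(-2, Pow(29, -1)), Mul(-17, Pow(-34, -1)))), -1), Add(-156, Mul(-4159, Add(Mul(-2, Pow(29, -1)), Mul(-17, Pow(-34, -1)))), Mul(35, Pow(Add(Mul(-2, Pow(29, -1)), Mul(-17, Pow(-34, -1))), 2)))), Rational(-1455, 4)) = Add(Mul(Rational(1, 6), Pow(Add(Mul(-2, Rational(1, 29)), Mul(-17, Rational(-1, 34))), -1), Pow(Add(-119, Add(Mul(-2, Rational(1, 29)), Mul(-17, Rational(-1, 34)))), -1), Add(-156, Mul(-4159, Add(Mul(-2, Rational(1, 29)), Mul(-17, Rational(-1, 34)))), Mul(35, Pow(Add(Mul(-2, Rational(1, 29)), Mul(-17, Rational(-1, 34))), 2)))), Rational(-1455, 4)) = Add(Mul(Rational(1, 6), Pow(Add(Rational(-2, 29), Rational(1, 2)), -1), Pow(Add(-119, Add(Rational(-2, 29), Rational(1, 2))), -1), Add(-156, Mul(-4159, Add(Rational(-2, 29), Rational(1, 2))), Mul(35, Pow(Add(Rational(-2, 29), Rational(1, 2)), 2)))), Rational(-1455, 4)) = Add(Mul(Rational(1, 6), Pow(Rational(25, 58), -1), Pow(Add(-119, Rational(25, 58)), -1), Add(-156, Mul(-4159, Rational(25, 58)), Mul(35, Pow(Rational(25, 58), 2)))), Rational(-1455, 4)) = Add(Mul(Rational(1, 6), Rational(58, 25), Pow(Rational(-6877, 58), -1), Add(-156, Rational(-103975, 58), Mul(35, Rational(625, 3364)))), Rational(-1455, 4)) = Add(Mul(Rational(1, 6), Rational(58, 25), Rational(-58, 6877), Add(-156, Rational(-103975, 58), Rational(21875, 3364))), Rational(-1455, 4)) = Add(Mul(Rational(1, 6), Rational(58, 25), Rational(-58, 6877), Rational(-6533459, 3364)), Rational(-1455, 4)) = Add(Rational(6533459, 1031550), Rational(-1455, 4)) = Rational(-737385707, 2063100)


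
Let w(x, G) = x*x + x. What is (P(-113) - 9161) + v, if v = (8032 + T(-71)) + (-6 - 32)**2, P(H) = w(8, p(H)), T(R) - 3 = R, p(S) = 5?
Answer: 319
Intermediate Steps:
T(R) = 3 + R
w(x, G) = x + x**2 (w(x, G) = x**2 + x = x + x**2)
P(H) = 72 (P(H) = 8*(1 + 8) = 8*9 = 72)
v = 9408 (v = (8032 + (3 - 71)) + (-6 - 32)**2 = (8032 - 68) + (-38)**2 = 7964 + 1444 = 9408)
(P(-113) - 9161) + v = (72 - 9161) + 9408 = -9089 + 9408 = 319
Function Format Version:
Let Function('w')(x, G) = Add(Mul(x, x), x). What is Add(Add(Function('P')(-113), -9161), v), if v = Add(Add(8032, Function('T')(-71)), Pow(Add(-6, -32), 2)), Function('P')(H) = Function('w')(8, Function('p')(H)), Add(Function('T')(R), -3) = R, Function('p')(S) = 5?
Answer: 319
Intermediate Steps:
Function('T')(R) = Add(3, R)
Function('w')(x, G) = Add(x, Pow(x, 2)) (Function('w')(x, G) = Add(Pow(x, 2), x) = Add(x, Pow(x, 2)))
Function('P')(H) = 72 (Function('P')(H) = Mul(8, Add(1, 8)) = Mul(8, 9) = 72)
v = 9408 (v = Add(Add(8032, Add(3, -71)), Pow(Add(-6, -32), 2)) = Add(Add(8032, -68), Pow(-38, 2)) = Add(7964, 1444) = 9408)
Add(Add(Function('P')(-113), -9161), v) = Add(Add(72, -9161), 9408) = Add(-9089, 9408) = 319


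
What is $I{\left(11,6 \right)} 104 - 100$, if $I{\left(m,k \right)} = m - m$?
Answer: $-100$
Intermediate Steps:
$I{\left(m,k \right)} = 0$
$I{\left(11,6 \right)} 104 - 100 = 0 \cdot 104 - 100 = 0 - 100 = -100$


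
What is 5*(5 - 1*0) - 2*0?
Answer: 25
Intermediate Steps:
5*(5 - 1*0) - 2*0 = 5*(5 + 0) + 0 = 5*5 + 0 = 25 + 0 = 25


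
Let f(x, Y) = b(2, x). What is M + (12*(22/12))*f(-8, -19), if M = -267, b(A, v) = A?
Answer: -223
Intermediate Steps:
f(x, Y) = 2
M + (12*(22/12))*f(-8, -19) = -267 + (12*(22/12))*2 = -267 + (12*(22*(1/12)))*2 = -267 + (12*(11/6))*2 = -267 + 22*2 = -267 + 44 = -223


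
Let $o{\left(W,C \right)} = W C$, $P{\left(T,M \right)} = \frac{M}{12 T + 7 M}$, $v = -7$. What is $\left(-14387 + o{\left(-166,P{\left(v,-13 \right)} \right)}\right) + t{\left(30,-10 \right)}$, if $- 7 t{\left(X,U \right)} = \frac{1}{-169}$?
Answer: $- \frac{425860202}{29575} \approx -14399.0$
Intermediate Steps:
$P{\left(T,M \right)} = \frac{M}{7 M + 12 T}$
$t{\left(X,U \right)} = \frac{1}{1183}$ ($t{\left(X,U \right)} = - \frac{1}{7 \left(-169\right)} = \left(- \frac{1}{7}\right) \left(- \frac{1}{169}\right) = \frac{1}{1183}$)
$o{\left(W,C \right)} = C W$
$\left(-14387 + o{\left(-166,P{\left(v,-13 \right)} \right)}\right) + t{\left(30,-10 \right)} = \left(-14387 + - \frac{13}{7 \left(-13\right) + 12 \left(-7\right)} \left(-166\right)\right) + \frac{1}{1183} = \left(-14387 + - \frac{13}{-91 - 84} \left(-166\right)\right) + \frac{1}{1183} = \left(-14387 + - \frac{13}{-175} \left(-166\right)\right) + \frac{1}{1183} = \left(-14387 + \left(-13\right) \left(- \frac{1}{175}\right) \left(-166\right)\right) + \frac{1}{1183} = \left(-14387 + \frac{13}{175} \left(-166\right)\right) + \frac{1}{1183} = \left(-14387 - \frac{2158}{175}\right) + \frac{1}{1183} = - \frac{2519883}{175} + \frac{1}{1183} = - \frac{425860202}{29575}$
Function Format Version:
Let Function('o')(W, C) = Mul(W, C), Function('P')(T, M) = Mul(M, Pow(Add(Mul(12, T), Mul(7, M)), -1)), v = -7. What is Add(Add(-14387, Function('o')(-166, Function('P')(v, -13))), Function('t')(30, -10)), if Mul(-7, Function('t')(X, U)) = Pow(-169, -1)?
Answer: Rational(-425860202, 29575) ≈ -14399.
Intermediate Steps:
Function('P')(T, M) = Mul(M, Pow(Add(Mul(7, M), Mul(12, T)), -1))
Function('t')(X, U) = Rational(1, 1183) (Function('t')(X, U) = Mul(Rational(-1, 7), Pow(-169, -1)) = Mul(Rational(-1, 7), Rational(-1, 169)) = Rational(1, 1183))
Function('o')(W, C) = Mul(C, W)
Add(Add(-14387, Function('o')(-166, Function('P')(v, -13))), Function('t')(30, -10)) = Add(Add(-14387, Mul(Mul(-13, Pow(Add(Mul(7, -13), Mul(12, -7)), -1)), -166)), Rational(1, 1183)) = Add(Add(-14387, Mul(Mul(-13, Pow(Add(-91, -84), -1)), -166)), Rational(1, 1183)) = Add(Add(-14387, Mul(Mul(-13, Pow(-175, -1)), -166)), Rational(1, 1183)) = Add(Add(-14387, Mul(Mul(-13, Rational(-1, 175)), -166)), Rational(1, 1183)) = Add(Add(-14387, Mul(Rational(13, 175), -166)), Rational(1, 1183)) = Add(Add(-14387, Rational(-2158, 175)), Rational(1, 1183)) = Add(Rational(-2519883, 175), Rational(1, 1183)) = Rational(-425860202, 29575)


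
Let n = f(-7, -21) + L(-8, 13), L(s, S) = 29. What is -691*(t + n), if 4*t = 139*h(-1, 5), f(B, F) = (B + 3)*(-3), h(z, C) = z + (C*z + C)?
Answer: -17275/4 ≈ -4318.8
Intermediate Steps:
h(z, C) = C + z + C*z (h(z, C) = z + (C + C*z) = C + z + C*z)
f(B, F) = -9 - 3*B (f(B, F) = (3 + B)*(-3) = -9 - 3*B)
n = 41 (n = (-9 - 3*(-7)) + 29 = (-9 + 21) + 29 = 12 + 29 = 41)
t = -139/4 (t = (139*(5 - 1 + 5*(-1)))/4 = (139*(5 - 1 - 5))/4 = (139*(-1))/4 = (¼)*(-139) = -139/4 ≈ -34.750)
-691*(t + n) = -691*(-139/4 + 41) = -691*25/4 = -17275/4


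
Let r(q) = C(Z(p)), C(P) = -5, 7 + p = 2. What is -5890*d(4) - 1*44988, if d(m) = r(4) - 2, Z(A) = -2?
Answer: -3758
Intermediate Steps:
p = -5 (p = -7 + 2 = -5)
r(q) = -5
d(m) = -7 (d(m) = -5 - 2 = -7)
-5890*d(4) - 1*44988 = -5890*(-7) - 1*44988 = 41230 - 44988 = -3758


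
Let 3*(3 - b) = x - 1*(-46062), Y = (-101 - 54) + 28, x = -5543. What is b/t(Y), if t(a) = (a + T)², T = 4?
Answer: -40510/45387 ≈ -0.89255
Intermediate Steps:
Y = -127 (Y = -155 + 28 = -127)
t(a) = (4 + a)² (t(a) = (a + 4)² = (4 + a)²)
b = -40510/3 (b = 3 - (-5543 - 1*(-46062))/3 = 3 - (-5543 + 46062)/3 = 3 - ⅓*40519 = 3 - 40519/3 = -40510/3 ≈ -13503.)
b/t(Y) = -40510/(3*(4 - 127)²) = -40510/(3*((-123)²)) = -40510/3/15129 = -40510/3*1/15129 = -40510/45387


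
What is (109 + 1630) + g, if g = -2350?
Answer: -611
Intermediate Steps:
(109 + 1630) + g = (109 + 1630) - 2350 = 1739 - 2350 = -611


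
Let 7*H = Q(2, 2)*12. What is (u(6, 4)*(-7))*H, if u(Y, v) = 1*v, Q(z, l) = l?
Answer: -96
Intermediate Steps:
u(Y, v) = v
H = 24/7 (H = (2*12)/7 = (⅐)*24 = 24/7 ≈ 3.4286)
(u(6, 4)*(-7))*H = (4*(-7))*(24/7) = -28*24/7 = -96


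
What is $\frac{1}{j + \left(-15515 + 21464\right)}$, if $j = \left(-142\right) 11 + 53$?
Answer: $\frac{1}{4440} \approx 0.00022523$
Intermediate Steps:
$j = -1509$ ($j = -1562 + 53 = -1509$)
$\frac{1}{j + \left(-15515 + 21464\right)} = \frac{1}{-1509 + \left(-15515 + 21464\right)} = \frac{1}{-1509 + 5949} = \frac{1}{4440}$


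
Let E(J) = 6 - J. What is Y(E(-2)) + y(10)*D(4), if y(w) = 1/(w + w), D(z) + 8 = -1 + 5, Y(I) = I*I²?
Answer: 2559/5 ≈ 511.80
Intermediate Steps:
Y(I) = I³
D(z) = -4 (D(z) = -8 + (-1 + 5) = -8 + 4 = -4)
y(w) = 1/(2*w)
Y(E(-2)) + y(10)*D(4) = (6 - 1*(-2))³ + ((½)/10)*(-4) = (6 + 2)³ + ((½)*(⅒))*(-4) = 8³ + (1/20)*(-4) = 512 - ⅕ = 2559/5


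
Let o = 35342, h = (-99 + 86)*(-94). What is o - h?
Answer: 34120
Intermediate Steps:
h = 1222 (h = -13*(-94) = 1222)
o - h = 35342 - 1*1222 = 35342 - 1222 = 34120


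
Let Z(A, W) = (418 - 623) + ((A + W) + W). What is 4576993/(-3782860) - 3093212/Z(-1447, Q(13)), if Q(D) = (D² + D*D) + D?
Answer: 1169683980297/359371700 ≈ 3254.8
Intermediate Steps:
Q(D) = D + 2*D² (Q(D) = (D² + D²) + D = 2*D² + D = D + 2*D²)
Z(A, W) = -205 + A + 2*W (Z(A, W) = -205 + (A + 2*W) = -205 + A + 2*W)
4576993/(-3782860) - 3093212/Z(-1447, Q(13)) = 4576993/(-3782860) - 3093212/(-205 - 1447 + 2*(13*(1 + 2*13))) = 4576993*(-1/3782860) - 3093212/(-205 - 1447 + 2*(13*(1 + 26))) = -4576993/3782860 - 3093212/(-205 - 1447 + 2*(13*27)) = -4576993/3782860 - 3093212/(-205 - 1447 + 2*351) = -4576993/3782860 - 3093212/(-205 - 1447 + 702) = -4576993/3782860 - 3093212/(-950) = -4576993/3782860 - 3093212*(-1/950) = -4576993/3782860 + 1546606/475 = 1169683980297/359371700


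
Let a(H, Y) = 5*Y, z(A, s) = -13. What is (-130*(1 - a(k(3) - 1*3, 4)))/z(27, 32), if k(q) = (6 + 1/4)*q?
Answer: -190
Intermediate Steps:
k(q) = 25*q/4 (k(q) = (6 + 1/4)*q = 25*q/4)
(-130*(1 - a(k(3) - 1*3, 4)))/z(27, 32) = -130*(1 - 5*4)/(-13) = -130*(1 - 1*20)*(-1/13) = -130*(1 - 20)*(-1/13) = -130*(-19)*(-1/13) = 2470*(-1/13) = -190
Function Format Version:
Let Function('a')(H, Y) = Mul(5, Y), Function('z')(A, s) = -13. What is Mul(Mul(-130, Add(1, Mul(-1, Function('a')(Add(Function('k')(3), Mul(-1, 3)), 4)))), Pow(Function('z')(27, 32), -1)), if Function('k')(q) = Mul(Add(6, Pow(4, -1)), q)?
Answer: -190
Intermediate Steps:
Function('k')(q) = Mul(Rational(25, 4), q) (Function('k')(q) = Mul(Add(6, Rational(1, 4)), q) = Mul(Rational(25, 4), q))
Mul(Mul(-130, Add(1, Mul(-1, Function('a')(Add(Function('k')(3), Mul(-1, 3)), 4)))), Pow(Function('z')(27, 32), -1)) = Mul(Mul(-130, Add(1, Mul(-1, Mul(5, 4)))), Pow(-13, -1)) = Mul(Mul(-130, Add(1, Mul(-1, 20))), Rational(-1, 13)) = Mul(Mul(-130, Add(1, -20)), Rational(-1, 13)) = Mul(Mul(-130, -19), Rational(-1, 13)) = Mul(2470, Rational(-1, 13)) = -190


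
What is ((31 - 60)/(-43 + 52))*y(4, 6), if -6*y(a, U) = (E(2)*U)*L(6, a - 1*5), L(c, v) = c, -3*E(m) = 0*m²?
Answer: 0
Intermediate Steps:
E(m) = 0 (E(m) = -0*m² = -⅓*0 = 0)
y(a, U) = 0 (y(a, U) = -0*U*6/6 = -0*6 = -⅙*0 = 0)
((31 - 60)/(-43 + 52))*y(4, 6) = ((31 - 60)/(-43 + 52))*0 = -29/9*0 = 0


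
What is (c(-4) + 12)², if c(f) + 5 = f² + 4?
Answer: 729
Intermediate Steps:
c(f) = -1 + f² (c(f) = -5 + (f² + 4) = -5 + (4 + f²) = -1 + f²)
(c(-4) + 12)² = ((-1 + (-4)²) + 12)² = ((-1 + 16) + 12)² = (15 + 12)² = 27² = 729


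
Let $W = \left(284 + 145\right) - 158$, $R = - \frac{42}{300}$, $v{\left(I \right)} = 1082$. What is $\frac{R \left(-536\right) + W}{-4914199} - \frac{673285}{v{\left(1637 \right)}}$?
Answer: $- \frac{82716421203257}{132929082950} \approx -622.26$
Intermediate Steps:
$R = - \frac{7}{50}$ ($R = \left(-42\right) \frac{1}{300} = - \frac{7}{50} \approx -0.14$)
$W = 271$ ($W = 429 - 158 = 271$)
$\frac{R \left(-536\right) + W}{-4914199} - \frac{673285}{v{\left(1637 \right)}} = \frac{\left(- \frac{7}{50}\right) \left(-536\right) + 271}{-4914199} - \frac{673285}{1082} = \left(\frac{1876}{25} + 271\right) \left(- \frac{1}{4914199}\right) - \frac{673285}{1082} = \frac{8651}{25} \left(- \frac{1}{4914199}\right) - \frac{673285}{1082} = - \frac{8651}{122854975} - \frac{673285}{1082} = - \frac{82716421203257}{132929082950}$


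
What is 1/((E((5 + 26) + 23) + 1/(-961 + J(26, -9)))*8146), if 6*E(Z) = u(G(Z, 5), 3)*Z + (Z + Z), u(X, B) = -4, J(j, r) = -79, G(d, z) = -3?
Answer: -520/76250633 ≈ -6.8196e-6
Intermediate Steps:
E(Z) = -Z/3 (E(Z) = (-4*Z + (Z + Z))/6 = (-4*Z + 2*Z)/6 = (-2*Z)/6 = -Z/3)
1/((E((5 + 26) + 23) + 1/(-961 + J(26, -9)))*8146) = 1/((-((5 + 26) + 23)/3 + 1/(-961 - 79))*8146) = (1/8146)/(-(31 + 23)/3 + 1/(-1040)) = (1/8146)/(-⅓*54 - 1/1040) = (1/8146)/(-18 - 1/1040) = (1/8146)/(-18721/1040) = -1040/18721*1/8146 = -520/76250633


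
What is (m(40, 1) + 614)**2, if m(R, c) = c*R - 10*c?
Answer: 414736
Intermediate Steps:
m(R, c) = -10*c + R*c (m(R, c) = R*c - 10*c = -10*c + R*c)
(m(40, 1) + 614)**2 = (1*(-10 + 40) + 614)**2 = (1*30 + 614)**2 = (30 + 614)**2 = 644**2 = 414736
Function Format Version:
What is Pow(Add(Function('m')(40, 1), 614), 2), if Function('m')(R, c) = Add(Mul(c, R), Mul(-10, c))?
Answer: 414736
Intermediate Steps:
Function('m')(R, c) = Add(Mul(-10, c), Mul(R, c)) (Function('m')(R, c) = Add(Mul(R, c), Mul(-10, c)) = Add(Mul(-10, c), Mul(R, c)))
Pow(Add(Function('m')(40, 1), 614), 2) = Pow(Add(Mul(1, Add(-10, 40)), 614), 2) = Pow(Add(Mul(1, 30), 614), 2) = Pow(Add(30, 614), 2) = Pow(644, 2) = 414736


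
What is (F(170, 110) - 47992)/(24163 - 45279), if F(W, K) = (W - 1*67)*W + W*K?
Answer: 5891/10558 ≈ 0.55797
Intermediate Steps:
F(W, K) = K*W + W*(-67 + W) (F(W, K) = (W - 67)*W + K*W = (-67 + W)*W + K*W = W*(-67 + W) + K*W = K*W + W*(-67 + W))
(F(170, 110) - 47992)/(24163 - 45279) = (170*(-67 + 110 + 170) - 47992)/(24163 - 45279) = (170*213 - 47992)/(-21116) = (36210 - 47992)*(-1/21116) = -11782*(-1/21116) = 5891/10558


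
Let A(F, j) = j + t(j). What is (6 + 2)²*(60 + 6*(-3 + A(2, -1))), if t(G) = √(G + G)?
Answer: 2304 + 384*I*√2 ≈ 2304.0 + 543.06*I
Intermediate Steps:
t(G) = √2*√G (t(G) = √(2*G) = √2*√G)
A(F, j) = j + √2*√j
(6 + 2)²*(60 + 6*(-3 + A(2, -1))) = (6 + 2)²*(60 + 6*(-3 + (-1 + √2*√(-1)))) = 8²*(60 + 6*(-3 + (-1 + √2*I))) = 64*(60 + 6*(-3 + (-1 + I*√2))) = 64*(60 + 6*(-4 + I*√2)) = 64*(60 + (-24 + 6*I*√2)) = 64*(36 + 6*I*√2) = 2304 + 384*I*√2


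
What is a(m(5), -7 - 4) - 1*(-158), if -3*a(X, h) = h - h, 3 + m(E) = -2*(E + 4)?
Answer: 158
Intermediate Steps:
m(E) = -11 - 2*E (m(E) = -3 - 2*(E + 4) = -3 - 2*(4 + E) = -3 + (-8 - 2*E) = -11 - 2*E)
a(X, h) = 0 (a(X, h) = -(h - h)/3 = -⅓*0 = 0)
a(m(5), -7 - 4) - 1*(-158) = 0 - 1*(-158) = 0 + 158 = 158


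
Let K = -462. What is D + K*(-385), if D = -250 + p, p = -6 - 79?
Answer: 177535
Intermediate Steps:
p = -85
D = -335 (D = -250 - 85 = -335)
D + K*(-385) = -335 - 462*(-385) = -335 + 177870 = 177535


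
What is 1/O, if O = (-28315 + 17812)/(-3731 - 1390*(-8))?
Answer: -821/1167 ≈ -0.70351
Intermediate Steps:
O = -1167/821 (O = -10503/(-3731 + 11120) = -10503/7389 = -10503*1/7389 = -1167/821 ≈ -1.4214)
1/O = 1/(-1167/821) = -821/1167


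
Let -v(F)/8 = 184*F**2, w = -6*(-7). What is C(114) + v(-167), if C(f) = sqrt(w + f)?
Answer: -41052608 + 2*sqrt(39) ≈ -4.1053e+7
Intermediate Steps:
w = 42
C(f) = sqrt(42 + f)
v(F) = -1472*F**2
C(114) + v(-167) = sqrt(42 + 114) - 1472*(-167)**2 = sqrt(156) - 1472*27889 = 2*sqrt(39) - 41052608 = -41052608 + 2*sqrt(39)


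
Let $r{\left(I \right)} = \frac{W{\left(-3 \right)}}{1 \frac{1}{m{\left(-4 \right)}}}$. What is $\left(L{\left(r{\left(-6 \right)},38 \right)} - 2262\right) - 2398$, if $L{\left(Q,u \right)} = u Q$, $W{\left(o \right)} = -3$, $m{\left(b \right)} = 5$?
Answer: $-5230$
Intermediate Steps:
$r{\left(I \right)} = -15$ ($r{\left(I \right)} = - \frac{3}{1 \cdot \frac{1}{5}} = - 3 \frac{1}{\frac{1}{5}} = \left(-3\right) 5 = -15$)
$L{\left(Q,u \right)} = Q u$
$\left(L{\left(r{\left(-6 \right)},38 \right)} - 2262\right) - 2398 = \left(\left(-15\right) 38 - 2262\right) - 2398 = \left(-570 - 2262\right) - 2398 = -2832 - 2398 = -5230$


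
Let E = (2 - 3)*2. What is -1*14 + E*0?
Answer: -14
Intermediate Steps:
E = -2 (E = -1*2 = -2)
-1*14 + E*0 = -1*14 - 2*0 = -14 + 0 = -14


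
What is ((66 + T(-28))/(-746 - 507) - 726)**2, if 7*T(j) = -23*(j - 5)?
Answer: 40563740647089/76930441 ≈ 5.2728e+5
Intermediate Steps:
T(j) = 115/7 - 23*j/7 (T(j) = (-23*(j - 5))/7 = (-23*(-5 + j))/7 = (115 - 23*j)/7 = 115/7 - 23*j/7)
((66 + T(-28))/(-746 - 507) - 726)**2 = ((66 + (115/7 - 23/7*(-28)))/(-746 - 507) - 726)**2 = ((66 + (115/7 + 92))/(-1253) - 726)**2 = ((66 + 759/7)*(-1/1253) - 726)**2 = ((1221/7)*(-1/1253) - 726)**2 = (-1221/8771 - 726)**2 = (-6368967/8771)**2 = 40563740647089/76930441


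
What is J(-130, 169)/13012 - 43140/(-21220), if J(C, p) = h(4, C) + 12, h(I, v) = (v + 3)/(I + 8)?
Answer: 336820645/165668784 ≈ 2.0331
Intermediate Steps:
h(I, v) = (3 + v)/(8 + I)
J(C, p) = 49/4 + C/12 (J(C, p) = (3 + C)/(8 + 4) + 12 = (3 + C)/12 + 12 = (¼ + C/12) + 12 = 49/4 + C/12)
J(-130, 169)/13012 - 43140/(-21220) = (49/4 + (1/12)*(-130))/13012 - 43140/(-21220) = (49/4 - 65/6)*(1/13012) - 43140*(-1/21220) = (17/12)*(1/13012) + 2157/1061 = 17/156144 + 2157/1061 = 336820645/165668784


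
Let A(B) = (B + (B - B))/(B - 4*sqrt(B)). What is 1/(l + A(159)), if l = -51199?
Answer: -3660649/187417497910 - sqrt(159)/93708748955 ≈ -1.9532e-5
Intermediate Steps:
A(B) = B/(B - 4*sqrt(B)) (A(B) = (B + 0)/(B - 4*sqrt(B)) = B/(B - 4*sqrt(B)))
1/(l + A(159)) = 1/(-51199 + 159/(159 - 4*sqrt(159)))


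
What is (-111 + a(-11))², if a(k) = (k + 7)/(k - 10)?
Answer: 5414929/441 ≈ 12279.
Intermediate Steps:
a(k) = (7 + k)/(-10 + k)
(-111 + a(-11))² = (-111 + (7 - 11)/(-10 - 11))² = (-111 - 4/(-21))² = (-111 - 1/21*(-4))² = (-111 + 4/21)² = (-2327/21)² = 5414929/441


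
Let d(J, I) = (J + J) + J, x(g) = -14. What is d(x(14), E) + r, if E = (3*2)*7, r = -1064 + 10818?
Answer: 9712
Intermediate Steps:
r = 9754
E = 42 (E = 6*7 = 42)
d(J, I) = 3*J (d(J, I) = 2*J + J = 3*J)
d(x(14), E) + r = 3*(-14) + 9754 = -42 + 9754 = 9712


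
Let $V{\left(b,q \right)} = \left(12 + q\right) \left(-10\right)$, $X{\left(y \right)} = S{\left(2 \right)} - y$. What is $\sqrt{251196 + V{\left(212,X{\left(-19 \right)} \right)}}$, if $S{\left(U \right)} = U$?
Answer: $3 \sqrt{27874} \approx 500.87$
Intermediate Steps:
$X{\left(y \right)} = 2 - y$
$V{\left(b,q \right)} = -120 - 10 q$
$\sqrt{251196 + V{\left(212,X{\left(-19 \right)} \right)}} = \sqrt{251196 - \left(120 + 10 \left(2 - -19\right)\right)} = \sqrt{251196 - \left(120 + 10 \left(2 + 19\right)\right)} = \sqrt{251196 - 330} = \sqrt{250866} = 3 \sqrt{27874}$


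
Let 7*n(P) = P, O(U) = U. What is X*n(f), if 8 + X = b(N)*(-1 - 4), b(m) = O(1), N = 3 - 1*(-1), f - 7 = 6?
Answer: -169/7 ≈ -24.143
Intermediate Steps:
f = 13 (f = 7 + 6 = 13)
N = 4 (N = 3 + 1 = 4)
b(m) = 1
n(P) = P/7
X = -13 (X = -8 + 1*(-1 - 4) = -8 + 1*(-5) = -8 - 5 = -13)
X*n(f) = -13*13/7 = -169/7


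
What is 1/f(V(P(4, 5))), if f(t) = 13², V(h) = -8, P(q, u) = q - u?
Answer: 1/169 ≈ 0.0059172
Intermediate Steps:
f(t) = 169
1/f(V(P(4, 5))) = 1/169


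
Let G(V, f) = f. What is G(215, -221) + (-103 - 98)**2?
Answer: 40180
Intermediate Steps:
G(215, -221) + (-103 - 98)**2 = -221 + (-103 - 98)**2 = -221 + (-201)**2 = -221 + 40401 = 40180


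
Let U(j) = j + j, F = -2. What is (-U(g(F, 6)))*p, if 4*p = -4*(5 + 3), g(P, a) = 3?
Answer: 48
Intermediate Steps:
U(j) = 2*j
p = -8 (p = (-4*(5 + 3))/4 = (-4*8)/4 = (¼)*(-32) = -8)
(-U(g(F, 6)))*p = -2*3*(-8) = -1*6*(-8) = -6*(-8) = 48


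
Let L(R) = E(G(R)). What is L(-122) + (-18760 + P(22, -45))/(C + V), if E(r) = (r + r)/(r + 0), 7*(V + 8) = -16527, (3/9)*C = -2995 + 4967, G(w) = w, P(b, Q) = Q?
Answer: -11711/3547 ≈ -3.3017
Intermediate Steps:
C = 5916 (C = 3*(-2995 + 4967) = 3*1972 = 5916)
V = -2369 (V = -8 + (1/7)*(-16527) = -8 - 2361 = -2369)
E(r) = 2 (E(r) = (2*r)/r = 2)
L(R) = 2
L(-122) + (-18760 + P(22, -45))/(C + V) = 2 + (-18760 - 45)/(5916 - 2369) = 2 - 18805/3547 = -11711/3547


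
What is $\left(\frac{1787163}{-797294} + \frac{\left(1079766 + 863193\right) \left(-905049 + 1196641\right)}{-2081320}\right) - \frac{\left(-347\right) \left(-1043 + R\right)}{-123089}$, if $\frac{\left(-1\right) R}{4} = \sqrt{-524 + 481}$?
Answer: $- \frac{6950017183277491262051}{25532104293152390} + \frac{1388 i \sqrt{43}}{123089} \approx -2.7221 \cdot 10^{5} + 0.073944 i$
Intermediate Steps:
$R = - 4 i \sqrt{43}$ ($R = - 4 \sqrt{-524 + 481} = - 4 \sqrt{-43} = - 4 i \sqrt{43} \approx - 26.23 i$)
$\left(\frac{1787163}{-797294} + \frac{\left(1079766 + 863193\right) \left(-905049 + 1196641\right)}{-2081320}\right) - \frac{\left(-347\right) \left(-1043 + R\right)}{-123089} = \left(\frac{1787163}{-797294} + \frac{\left(1079766 + 863193\right) \left(-905049 + 1196641\right)}{-2081320}\right) - \frac{\left(-347\right) \left(-1043 - 4 i \sqrt{43}\right)}{-123089} = \left(1787163 \left(- \frac{1}{797294}\right) + 1942959 \cdot 291592 \left(- \frac{1}{2081320}\right)\right) - \left(361921 + 1388 i \sqrt{43}\right) \left(- \frac{1}{123089}\right) = \left(- \frac{1787163}{797294} + 566551300728 \left(- \frac{1}{2081320}\right)\right) - \left(- \frac{361921}{123089} - \frac{1388 i \sqrt{43}}{123089}\right) = \left(- \frac{1787163}{797294} - \frac{70818912591}{260165}\right) + \left(\frac{361921}{123089} + \frac{1388 i \sqrt{43}}{123089}\right) = - \frac{56463959052590649}{207427993510} + \left(\frac{361921}{123089} + \frac{1388 i \sqrt{43}}{123089}\right) = - \frac{6950017183277491262051}{25532104293152390} + \frac{1388 i \sqrt{43}}{123089}$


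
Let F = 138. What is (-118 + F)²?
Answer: 400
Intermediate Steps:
(-118 + F)² = (-118 + 138)² = 20² = 400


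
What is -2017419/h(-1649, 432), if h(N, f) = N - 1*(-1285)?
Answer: 2017419/364 ≈ 5542.4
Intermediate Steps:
h(N, f) = 1285 + N (h(N, f) = N + 1285 = 1285 + N)
-2017419/h(-1649, 432) = -2017419/(1285 - 1649) = -2017419/(-364) = -2017419*(-1/364) = 2017419/364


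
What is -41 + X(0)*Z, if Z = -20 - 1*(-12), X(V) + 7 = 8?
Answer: -49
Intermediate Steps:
X(V) = 1 (X(V) = -7 + 8 = 1)
Z = -8 (Z = -20 + 12 = -8)
-41 + X(0)*Z = -41 + 1*(-8) = -41 - 8 = -49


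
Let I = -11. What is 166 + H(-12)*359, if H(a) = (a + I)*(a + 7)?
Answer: 41451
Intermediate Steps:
H(a) = (-11 + a)*(7 + a) (H(a) = (a - 11)*(a + 7) = (-11 + a)*(7 + a))
166 + H(-12)*359 = 166 + (-77 + (-12)² - 4*(-12))*359 = 166 + (-77 + 144 + 48)*359 = 166 + 115*359 = 166 + 41285 = 41451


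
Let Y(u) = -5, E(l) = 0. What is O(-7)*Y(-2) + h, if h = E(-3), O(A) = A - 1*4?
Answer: 55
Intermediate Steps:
O(A) = -4 + A (O(A) = A - 4 = -4 + A)
h = 0
O(-7)*Y(-2) + h = (-4 - 7)*(-5) + 0 = -11*(-5) + 0 = 55 + 0 = 55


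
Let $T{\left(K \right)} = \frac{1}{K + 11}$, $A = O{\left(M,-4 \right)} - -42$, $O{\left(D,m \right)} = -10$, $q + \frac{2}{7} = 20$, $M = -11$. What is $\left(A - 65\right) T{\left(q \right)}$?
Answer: $- \frac{231}{215} \approx -1.0744$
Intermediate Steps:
$q = \frac{138}{7}$ ($q = - \frac{2}{7} + 20 = \frac{138}{7} \approx 19.714$)
$A = 32$ ($A = -10 - -42 = -10 + 42 = 32$)
$T{\left(K \right)} = \frac{1}{11 + K}$
$\left(A - 65\right) T{\left(q \right)} = \frac{32 - 65}{11 + \frac{138}{7}} = - \frac{33}{\frac{215}{7}} = \left(-33\right) \frac{7}{215} = - \frac{231}{215}$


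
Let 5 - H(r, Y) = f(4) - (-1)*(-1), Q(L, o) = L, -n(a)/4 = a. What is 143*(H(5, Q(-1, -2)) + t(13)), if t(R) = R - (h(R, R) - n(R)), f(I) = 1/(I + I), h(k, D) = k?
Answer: -52767/8 ≈ -6595.9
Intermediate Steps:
n(a) = -4*a
f(I) = 1/(2*I)
t(R) = -4*R (t(R) = R - (R - (-4)*R) = R - (R + 4*R) = R - 5*R = -4*R)
H(r, Y) = 47/8 (H(r, Y) = 5 - ((1/2)/4 - (-1)*(-1)) = 5 - ((1/2)*(1/4) - 1*1) = 5 - (1/8 - 1) = 5 - 1*(-7/8) = 5 + 7/8 = 47/8)
143*(H(5, Q(-1, -2)) + t(13)) = 143*(47/8 - 4*13) = 143*(47/8 - 52) = 143*(-369/8) = -52767/8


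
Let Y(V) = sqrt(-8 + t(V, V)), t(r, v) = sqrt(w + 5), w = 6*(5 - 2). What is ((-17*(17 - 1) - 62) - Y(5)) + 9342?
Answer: 9008 - sqrt(-8 + sqrt(23)) ≈ 9008.0 - 1.79*I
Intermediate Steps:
w = 18 (w = 6*3 = 18)
t(r, v) = sqrt(23) (t(r, v) = sqrt(18 + 5) = sqrt(23))
Y(V) = sqrt(-8 + sqrt(23))
((-17*(17 - 1) - 62) - Y(5)) + 9342 = ((-17*(17 - 1) - 62) - sqrt(-8 + sqrt(23))) + 9342 = ((-17*16 - 62) - sqrt(-8 + sqrt(23))) + 9342 = ((-272 - 62) - sqrt(-8 + sqrt(23))) + 9342 = (-334 - sqrt(-8 + sqrt(23))) + 9342 = 9008 - sqrt(-8 + sqrt(23))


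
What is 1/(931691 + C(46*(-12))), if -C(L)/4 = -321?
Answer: 1/932975 ≈ 1.0718e-6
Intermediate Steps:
C(L) = 1284 (C(L) = -4*(-321) = 1284)
1/(931691 + C(46*(-12))) = 1/(931691 + 1284) = 1/932975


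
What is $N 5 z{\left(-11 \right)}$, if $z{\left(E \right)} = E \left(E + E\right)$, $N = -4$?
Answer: $-4840$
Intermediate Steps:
$z{\left(E \right)} = 2 E^{2}$ ($z{\left(E \right)} = E 2 E = 2 E^{2}$)
$N 5 z{\left(-11 \right)} = \left(-4\right) 5 \cdot 2 \left(-11\right)^{2} = - 20 \cdot 2 \cdot 121 = \left(-20\right) 242 = -4840$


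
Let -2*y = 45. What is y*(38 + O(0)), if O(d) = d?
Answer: -855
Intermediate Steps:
y = -45/2 (y = -1/2*45 = -45/2 ≈ -22.500)
y*(38 + O(0)) = -45*(38 + 0)/2 = -45/2*38 = -855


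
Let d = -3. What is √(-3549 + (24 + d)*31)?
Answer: 3*I*√322 ≈ 53.833*I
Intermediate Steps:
√(-3549 + (24 + d)*31) = √(-3549 + (24 - 3)*31) = √(-3549 + 21*31) = √(-3549 + 651) = √(-2898) = 3*I*√322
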